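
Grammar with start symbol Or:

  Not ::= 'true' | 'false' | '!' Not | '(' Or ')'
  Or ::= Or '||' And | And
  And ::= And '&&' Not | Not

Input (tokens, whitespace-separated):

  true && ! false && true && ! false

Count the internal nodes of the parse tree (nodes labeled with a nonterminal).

11

[Or [And [And [And [And [Not true]] && [Not ! [Not false]]] && [Not true]] && [Not ! [Not false]]]]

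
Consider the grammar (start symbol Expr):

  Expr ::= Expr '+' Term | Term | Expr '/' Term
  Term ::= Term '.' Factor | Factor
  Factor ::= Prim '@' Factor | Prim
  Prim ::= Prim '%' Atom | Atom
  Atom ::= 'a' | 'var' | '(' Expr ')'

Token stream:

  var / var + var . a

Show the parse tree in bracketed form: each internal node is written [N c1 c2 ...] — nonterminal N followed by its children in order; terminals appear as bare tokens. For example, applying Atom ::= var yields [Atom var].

[Expr [Expr [Expr [Term [Factor [Prim [Atom var]]]]] / [Term [Factor [Prim [Atom var]]]]] + [Term [Term [Factor [Prim [Atom var]]]] . [Factor [Prim [Atom a]]]]]

Expr
Expr + Term
Expr / Term + Term
Term / Term + Term
Factor / Term + Term
Prim / Term + Term
Atom / Term + Term
var / Term + Term
var / Factor + Term
var / Prim + Term
var / Atom + Term
var / var + Term
var / var + Term . Factor
var / var + Factor . Factor
var / var + Prim . Factor
var / var + Atom . Factor
var / var + var . Factor
var / var + var . Prim
var / var + var . Atom
var / var + var . a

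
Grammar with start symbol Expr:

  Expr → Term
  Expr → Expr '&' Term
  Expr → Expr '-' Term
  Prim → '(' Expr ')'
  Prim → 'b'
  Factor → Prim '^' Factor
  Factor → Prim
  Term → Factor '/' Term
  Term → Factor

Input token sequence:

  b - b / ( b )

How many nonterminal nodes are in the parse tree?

15

[Expr [Expr [Term [Factor [Prim b]]]] - [Term [Factor [Prim b]] / [Term [Factor [Prim ( [Expr [Term [Factor [Prim b]]]] )]]]]]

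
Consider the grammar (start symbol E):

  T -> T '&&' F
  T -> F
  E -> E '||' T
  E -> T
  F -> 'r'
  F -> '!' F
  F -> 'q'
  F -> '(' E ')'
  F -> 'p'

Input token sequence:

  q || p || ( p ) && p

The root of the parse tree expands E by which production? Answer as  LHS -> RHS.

E -> E '||' T

[E [E [E [T [F q]]] || [T [F p]]] || [T [T [F ( [E [T [F p]]] )]] && [F p]]]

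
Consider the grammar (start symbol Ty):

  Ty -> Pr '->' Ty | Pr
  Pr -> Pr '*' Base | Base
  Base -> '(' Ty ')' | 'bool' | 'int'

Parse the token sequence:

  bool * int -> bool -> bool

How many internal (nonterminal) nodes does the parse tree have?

[Ty [Pr [Pr [Base bool]] * [Base int]] -> [Ty [Pr [Base bool]] -> [Ty [Pr [Base bool]]]]]

11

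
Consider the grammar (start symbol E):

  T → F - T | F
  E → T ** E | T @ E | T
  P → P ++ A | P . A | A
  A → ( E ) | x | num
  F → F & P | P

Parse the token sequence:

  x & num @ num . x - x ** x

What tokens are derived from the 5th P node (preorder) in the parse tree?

x

[E [T [F [F [P [A x]]] & [P [A num]]]] @ [E [T [F [P [P [A num]] . [A x]]] - [T [F [P [A x]]]]] ** [E [T [F [P [A x]]]]]]]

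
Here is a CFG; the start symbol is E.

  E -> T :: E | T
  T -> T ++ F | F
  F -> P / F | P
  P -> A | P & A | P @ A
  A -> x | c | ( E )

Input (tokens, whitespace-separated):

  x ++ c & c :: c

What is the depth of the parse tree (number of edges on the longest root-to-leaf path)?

[E [T [T [F [P [A x]]]] ++ [F [P [P [A c]] & [A c]]]] :: [E [T [F [P [A c]]]]]]

6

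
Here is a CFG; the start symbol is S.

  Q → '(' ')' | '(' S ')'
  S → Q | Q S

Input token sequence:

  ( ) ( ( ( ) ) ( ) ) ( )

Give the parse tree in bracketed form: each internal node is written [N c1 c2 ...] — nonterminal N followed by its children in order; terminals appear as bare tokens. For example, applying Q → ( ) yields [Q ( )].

[S [Q ( )] [S [Q ( [S [Q ( [S [Q ( )]] )] [S [Q ( )]]] )] [S [Q ( )]]]]

S
Q S
( ) S
( ) Q S
( ) ( S ) S
( ) ( Q S ) S
( ) ( ( S ) S ) S
( ) ( ( Q ) S ) S
( ) ( ( ( ) ) S ) S
( ) ( ( ( ) ) Q ) S
( ) ( ( ( ) ) ( ) ) S
( ) ( ( ( ) ) ( ) ) Q
( ) ( ( ( ) ) ( ) ) ( )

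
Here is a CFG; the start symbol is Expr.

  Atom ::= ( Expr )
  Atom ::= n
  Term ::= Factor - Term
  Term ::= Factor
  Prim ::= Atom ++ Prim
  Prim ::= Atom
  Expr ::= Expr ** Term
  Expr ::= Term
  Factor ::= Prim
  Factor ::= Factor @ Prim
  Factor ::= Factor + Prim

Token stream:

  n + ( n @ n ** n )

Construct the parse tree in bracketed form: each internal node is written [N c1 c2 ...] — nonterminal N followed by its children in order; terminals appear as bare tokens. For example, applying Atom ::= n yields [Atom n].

Expr
Term
Factor
Factor + Prim
Prim + Prim
Atom + Prim
n + Prim
n + Atom
n + ( Expr )
n + ( Expr ** Term )
n + ( Term ** Term )
n + ( Factor ** Term )
n + ( Factor @ Prim ** Term )
n + ( Prim @ Prim ** Term )
n + ( Atom @ Prim ** Term )
n + ( n @ Prim ** Term )
n + ( n @ Atom ** Term )
n + ( n @ n ** Term )
n + ( n @ n ** Factor )
n + ( n @ n ** Prim )
n + ( n @ n ** Atom )
n + ( n @ n ** n )

[Expr [Term [Factor [Factor [Prim [Atom n]]] + [Prim [Atom ( [Expr [Expr [Term [Factor [Factor [Prim [Atom n]]] @ [Prim [Atom n]]]]] ** [Term [Factor [Prim [Atom n]]]]] )]]]]]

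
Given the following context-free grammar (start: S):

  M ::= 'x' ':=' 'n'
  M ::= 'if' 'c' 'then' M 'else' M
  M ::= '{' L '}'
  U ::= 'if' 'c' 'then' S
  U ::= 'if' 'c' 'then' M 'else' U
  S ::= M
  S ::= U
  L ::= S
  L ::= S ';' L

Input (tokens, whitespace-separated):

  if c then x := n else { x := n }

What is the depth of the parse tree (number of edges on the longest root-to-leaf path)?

6

[S [M if c then [M x := n] else [M { [L [S [M x := n]]] }]]]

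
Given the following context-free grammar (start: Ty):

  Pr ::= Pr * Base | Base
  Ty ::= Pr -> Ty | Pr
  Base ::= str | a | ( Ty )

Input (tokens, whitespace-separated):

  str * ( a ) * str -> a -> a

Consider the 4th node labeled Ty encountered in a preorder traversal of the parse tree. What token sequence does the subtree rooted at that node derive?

a

[Ty [Pr [Pr [Pr [Base str]] * [Base ( [Ty [Pr [Base a]]] )]] * [Base str]] -> [Ty [Pr [Base a]] -> [Ty [Pr [Base a]]]]]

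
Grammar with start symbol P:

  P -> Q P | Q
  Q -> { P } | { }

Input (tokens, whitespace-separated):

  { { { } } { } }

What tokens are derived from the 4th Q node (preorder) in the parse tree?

{ }

[P [Q { [P [Q { [P [Q { }]] }] [P [Q { }]]] }]]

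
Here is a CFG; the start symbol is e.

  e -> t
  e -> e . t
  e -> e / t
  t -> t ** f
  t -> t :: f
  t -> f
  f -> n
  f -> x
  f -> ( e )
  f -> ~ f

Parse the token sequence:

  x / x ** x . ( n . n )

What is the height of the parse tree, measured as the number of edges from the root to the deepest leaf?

7

[e [e [e [t [f x]]] / [t [t [f x]] ** [f x]]] . [t [f ( [e [e [t [f n]]] . [t [f n]]] )]]]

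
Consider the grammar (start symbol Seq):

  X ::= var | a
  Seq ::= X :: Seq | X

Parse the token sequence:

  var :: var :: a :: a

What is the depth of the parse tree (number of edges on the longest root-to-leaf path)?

5

[Seq [X var] :: [Seq [X var] :: [Seq [X a] :: [Seq [X a]]]]]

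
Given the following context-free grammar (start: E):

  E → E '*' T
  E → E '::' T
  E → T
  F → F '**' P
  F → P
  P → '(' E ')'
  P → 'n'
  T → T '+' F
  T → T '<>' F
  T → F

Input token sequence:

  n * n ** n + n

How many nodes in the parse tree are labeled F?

[E [E [T [F [P n]]]] * [T [T [F [F [P n]] ** [P n]]] + [F [P n]]]]

4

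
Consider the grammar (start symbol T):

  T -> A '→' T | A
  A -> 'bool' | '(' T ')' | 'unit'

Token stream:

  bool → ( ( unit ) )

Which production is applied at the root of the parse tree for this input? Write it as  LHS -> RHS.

[T [A bool] → [T [A ( [T [A ( [T [A unit]] )]] )]]]

T -> A '→' T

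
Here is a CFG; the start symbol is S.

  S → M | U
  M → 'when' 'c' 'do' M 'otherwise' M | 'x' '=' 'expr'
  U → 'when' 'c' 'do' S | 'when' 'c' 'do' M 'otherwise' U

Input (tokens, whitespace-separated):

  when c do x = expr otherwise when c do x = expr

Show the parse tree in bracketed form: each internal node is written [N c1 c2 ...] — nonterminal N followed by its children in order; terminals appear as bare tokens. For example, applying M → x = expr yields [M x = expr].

S
U
when c do M otherwise U
when c do x = expr otherwise U
when c do x = expr otherwise when c do S
when c do x = expr otherwise when c do M
when c do x = expr otherwise when c do x = expr

[S [U when c do [M x = expr] otherwise [U when c do [S [M x = expr]]]]]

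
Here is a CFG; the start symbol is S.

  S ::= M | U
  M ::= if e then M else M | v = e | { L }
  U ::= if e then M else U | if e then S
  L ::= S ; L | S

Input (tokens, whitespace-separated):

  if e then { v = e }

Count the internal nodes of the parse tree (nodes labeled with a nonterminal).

[S [U if e then [S [M { [L [S [M v = e]]] }]]]]

7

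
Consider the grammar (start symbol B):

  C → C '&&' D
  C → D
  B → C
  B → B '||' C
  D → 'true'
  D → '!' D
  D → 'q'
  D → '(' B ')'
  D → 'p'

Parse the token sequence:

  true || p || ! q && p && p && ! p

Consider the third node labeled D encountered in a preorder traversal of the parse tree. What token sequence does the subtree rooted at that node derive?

[B [B [B [C [D true]]] || [C [D p]]] || [C [C [C [C [D ! [D q]]] && [D p]] && [D p]] && [D ! [D p]]]]

! q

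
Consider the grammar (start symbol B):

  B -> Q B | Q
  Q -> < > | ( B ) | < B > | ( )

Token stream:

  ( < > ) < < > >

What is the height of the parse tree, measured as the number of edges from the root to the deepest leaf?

5

[B [Q ( [B [Q < >]] )] [B [Q < [B [Q < >]] >]]]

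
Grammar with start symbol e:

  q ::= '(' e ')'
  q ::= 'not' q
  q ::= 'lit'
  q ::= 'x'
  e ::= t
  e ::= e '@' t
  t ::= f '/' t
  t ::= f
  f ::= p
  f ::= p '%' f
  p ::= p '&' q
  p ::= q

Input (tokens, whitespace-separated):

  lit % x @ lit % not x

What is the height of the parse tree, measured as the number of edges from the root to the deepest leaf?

[e [e [t [f [p [q lit]] % [f [p [q x]]]]]] @ [t [f [p [q lit]] % [f [p [q not [q x]]]]]]]

7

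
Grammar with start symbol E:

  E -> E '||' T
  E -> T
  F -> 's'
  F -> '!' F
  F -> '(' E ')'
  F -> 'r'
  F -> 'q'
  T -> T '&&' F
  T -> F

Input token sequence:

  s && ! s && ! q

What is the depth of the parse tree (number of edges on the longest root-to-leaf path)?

[E [T [T [T [F s]] && [F ! [F s]]] && [F ! [F q]]]]

5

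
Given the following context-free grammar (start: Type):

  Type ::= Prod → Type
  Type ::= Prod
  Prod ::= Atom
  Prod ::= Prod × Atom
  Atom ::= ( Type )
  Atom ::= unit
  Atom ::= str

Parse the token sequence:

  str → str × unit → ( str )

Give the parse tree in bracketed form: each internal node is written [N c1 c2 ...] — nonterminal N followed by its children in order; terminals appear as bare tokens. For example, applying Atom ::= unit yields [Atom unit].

[Type [Prod [Atom str]] → [Type [Prod [Prod [Atom str]] × [Atom unit]] → [Type [Prod [Atom ( [Type [Prod [Atom str]]] )]]]]]

Type
Prod → Type
Atom → Type
str → Type
str → Prod → Type
str → Prod × Atom → Type
str → Atom × Atom → Type
str → str × Atom → Type
str → str × unit → Type
str → str × unit → Prod
str → str × unit → Atom
str → str × unit → ( Type )
str → str × unit → ( Prod )
str → str × unit → ( Atom )
str → str × unit → ( str )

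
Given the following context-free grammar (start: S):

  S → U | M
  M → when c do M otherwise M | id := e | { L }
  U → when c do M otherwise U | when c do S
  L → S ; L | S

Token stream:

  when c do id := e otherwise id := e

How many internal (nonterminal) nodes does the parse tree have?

4

[S [M when c do [M id := e] otherwise [M id := e]]]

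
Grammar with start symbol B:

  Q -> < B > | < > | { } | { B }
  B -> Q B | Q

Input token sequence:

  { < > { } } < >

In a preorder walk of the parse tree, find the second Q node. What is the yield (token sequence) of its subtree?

[B [Q { [B [Q < >] [B [Q { }]]] }] [B [Q < >]]]

< >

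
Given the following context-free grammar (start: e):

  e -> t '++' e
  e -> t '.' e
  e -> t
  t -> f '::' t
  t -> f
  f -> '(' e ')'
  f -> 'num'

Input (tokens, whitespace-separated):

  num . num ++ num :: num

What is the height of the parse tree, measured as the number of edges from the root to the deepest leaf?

6

[e [t [f num]] . [e [t [f num]] ++ [e [t [f num] :: [t [f num]]]]]]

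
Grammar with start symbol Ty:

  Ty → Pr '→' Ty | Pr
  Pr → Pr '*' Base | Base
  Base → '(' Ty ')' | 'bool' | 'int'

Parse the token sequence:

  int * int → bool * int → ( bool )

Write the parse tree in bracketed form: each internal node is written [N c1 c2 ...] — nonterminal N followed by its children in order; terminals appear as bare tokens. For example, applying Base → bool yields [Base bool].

Ty
Pr → Ty
Pr * Base → Ty
Base * Base → Ty
int * Base → Ty
int * int → Ty
int * int → Pr → Ty
int * int → Pr * Base → Ty
int * int → Base * Base → Ty
int * int → bool * Base → Ty
int * int → bool * int → Ty
int * int → bool * int → Pr
int * int → bool * int → Base
int * int → bool * int → ( Ty )
int * int → bool * int → ( Pr )
int * int → bool * int → ( Base )
int * int → bool * int → ( bool )

[Ty [Pr [Pr [Base int]] * [Base int]] → [Ty [Pr [Pr [Base bool]] * [Base int]] → [Ty [Pr [Base ( [Ty [Pr [Base bool]]] )]]]]]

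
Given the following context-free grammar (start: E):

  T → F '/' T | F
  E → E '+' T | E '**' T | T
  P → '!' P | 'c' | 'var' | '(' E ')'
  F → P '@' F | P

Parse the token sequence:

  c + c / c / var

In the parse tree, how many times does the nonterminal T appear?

[E [E [T [F [P c]]]] + [T [F [P c]] / [T [F [P c]] / [T [F [P var]]]]]]

4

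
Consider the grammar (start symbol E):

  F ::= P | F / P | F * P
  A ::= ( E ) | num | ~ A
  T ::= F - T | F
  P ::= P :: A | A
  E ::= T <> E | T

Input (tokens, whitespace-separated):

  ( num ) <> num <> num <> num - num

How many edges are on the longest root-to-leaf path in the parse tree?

[E [T [F [P [A ( [E [T [F [P [A num]]]]] )]]]] <> [E [T [F [P [A num]]]] <> [E [T [F [P [A num]]]] <> [E [T [F [P [A num]]] - [T [F [P [A num]]]]]]]]]

10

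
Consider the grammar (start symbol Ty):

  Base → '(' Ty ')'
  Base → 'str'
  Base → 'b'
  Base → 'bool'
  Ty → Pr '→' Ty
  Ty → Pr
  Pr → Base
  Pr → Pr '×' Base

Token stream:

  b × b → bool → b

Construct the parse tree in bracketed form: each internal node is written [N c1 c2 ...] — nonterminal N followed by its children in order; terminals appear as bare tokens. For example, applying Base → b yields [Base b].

[Ty [Pr [Pr [Base b]] × [Base b]] → [Ty [Pr [Base bool]] → [Ty [Pr [Base b]]]]]

Ty
Pr → Ty
Pr × Base → Ty
Base × Base → Ty
b × Base → Ty
b × b → Ty
b × b → Pr → Ty
b × b → Base → Ty
b × b → bool → Ty
b × b → bool → Pr
b × b → bool → Base
b × b → bool → b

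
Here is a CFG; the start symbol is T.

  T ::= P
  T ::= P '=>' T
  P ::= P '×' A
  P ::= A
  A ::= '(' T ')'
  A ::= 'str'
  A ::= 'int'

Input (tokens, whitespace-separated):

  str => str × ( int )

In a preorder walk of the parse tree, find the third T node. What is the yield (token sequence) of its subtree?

int

[T [P [A str]] => [T [P [P [A str]] × [A ( [T [P [A int]]] )]]]]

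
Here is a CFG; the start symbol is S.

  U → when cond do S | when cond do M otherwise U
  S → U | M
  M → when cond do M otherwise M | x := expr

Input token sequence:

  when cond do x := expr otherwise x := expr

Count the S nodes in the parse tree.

1

[S [M when cond do [M x := expr] otherwise [M x := expr]]]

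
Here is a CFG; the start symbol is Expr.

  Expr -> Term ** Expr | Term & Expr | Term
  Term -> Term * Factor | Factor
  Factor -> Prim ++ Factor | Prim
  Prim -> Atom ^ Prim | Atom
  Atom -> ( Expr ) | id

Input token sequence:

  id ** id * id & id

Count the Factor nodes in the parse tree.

4

[Expr [Term [Factor [Prim [Atom id]]]] ** [Expr [Term [Term [Factor [Prim [Atom id]]]] * [Factor [Prim [Atom id]]]] & [Expr [Term [Factor [Prim [Atom id]]]]]]]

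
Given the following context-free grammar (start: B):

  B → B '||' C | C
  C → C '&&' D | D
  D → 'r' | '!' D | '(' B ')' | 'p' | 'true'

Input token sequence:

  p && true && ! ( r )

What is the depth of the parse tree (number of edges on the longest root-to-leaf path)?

7

[B [C [C [C [D p]] && [D true]] && [D ! [D ( [B [C [D r]]] )]]]]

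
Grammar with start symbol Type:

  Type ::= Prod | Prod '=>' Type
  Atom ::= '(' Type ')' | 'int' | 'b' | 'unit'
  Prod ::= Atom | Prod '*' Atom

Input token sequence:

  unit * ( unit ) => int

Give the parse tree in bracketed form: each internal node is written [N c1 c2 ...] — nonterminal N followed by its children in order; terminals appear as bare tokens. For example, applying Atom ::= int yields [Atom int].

Type
Prod => Type
Prod * Atom => Type
Atom * Atom => Type
unit * Atom => Type
unit * ( Type ) => Type
unit * ( Prod ) => Type
unit * ( Atom ) => Type
unit * ( unit ) => Type
unit * ( unit ) => Prod
unit * ( unit ) => Atom
unit * ( unit ) => int

[Type [Prod [Prod [Atom unit]] * [Atom ( [Type [Prod [Atom unit]]] )]] => [Type [Prod [Atom int]]]]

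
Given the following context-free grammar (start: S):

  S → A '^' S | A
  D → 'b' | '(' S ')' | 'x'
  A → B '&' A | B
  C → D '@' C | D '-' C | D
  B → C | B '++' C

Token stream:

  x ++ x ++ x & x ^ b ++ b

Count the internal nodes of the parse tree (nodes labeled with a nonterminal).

23

[S [A [B [B [B [C [D x]]] ++ [C [D x]]] ++ [C [D x]]] & [A [B [C [D x]]]]] ^ [S [A [B [B [C [D b]]] ++ [C [D b]]]]]]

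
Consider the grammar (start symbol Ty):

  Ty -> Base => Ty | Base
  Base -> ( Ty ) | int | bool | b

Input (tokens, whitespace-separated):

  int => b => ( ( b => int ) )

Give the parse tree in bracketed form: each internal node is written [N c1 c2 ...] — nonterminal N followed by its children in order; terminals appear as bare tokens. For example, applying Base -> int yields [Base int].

Ty
Base => Ty
int => Ty
int => Base => Ty
int => b => Ty
int => b => Base
int => b => ( Ty )
int => b => ( Base )
int => b => ( ( Ty ) )
int => b => ( ( Base => Ty ) )
int => b => ( ( b => Ty ) )
int => b => ( ( b => Base ) )
int => b => ( ( b => int ) )

[Ty [Base int] => [Ty [Base b] => [Ty [Base ( [Ty [Base ( [Ty [Base b] => [Ty [Base int]]] )]] )]]]]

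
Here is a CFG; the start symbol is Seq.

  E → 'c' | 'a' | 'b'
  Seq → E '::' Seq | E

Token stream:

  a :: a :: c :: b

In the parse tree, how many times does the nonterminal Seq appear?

4

[Seq [E a] :: [Seq [E a] :: [Seq [E c] :: [Seq [E b]]]]]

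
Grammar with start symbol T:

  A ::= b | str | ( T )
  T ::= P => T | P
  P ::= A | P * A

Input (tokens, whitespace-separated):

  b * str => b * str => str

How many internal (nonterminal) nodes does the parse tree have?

[T [P [P [A b]] * [A str]] => [T [P [P [A b]] * [A str]] => [T [P [A str]]]]]

13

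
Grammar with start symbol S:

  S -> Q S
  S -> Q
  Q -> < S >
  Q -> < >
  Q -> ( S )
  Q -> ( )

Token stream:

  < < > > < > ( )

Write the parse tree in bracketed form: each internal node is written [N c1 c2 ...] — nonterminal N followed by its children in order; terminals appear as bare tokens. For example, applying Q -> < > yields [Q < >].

[S [Q < [S [Q < >]] >] [S [Q < >] [S [Q ( )]]]]

S
Q S
< S > S
< Q > S
< < > > S
< < > > Q S
< < > > < > S
< < > > < > Q
< < > > < > ( )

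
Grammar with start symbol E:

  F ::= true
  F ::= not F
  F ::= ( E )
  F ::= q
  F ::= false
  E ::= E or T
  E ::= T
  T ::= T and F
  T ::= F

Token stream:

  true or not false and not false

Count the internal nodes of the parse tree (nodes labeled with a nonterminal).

[E [E [T [F true]]] or [T [T [F not [F false]]] and [F not [F false]]]]

10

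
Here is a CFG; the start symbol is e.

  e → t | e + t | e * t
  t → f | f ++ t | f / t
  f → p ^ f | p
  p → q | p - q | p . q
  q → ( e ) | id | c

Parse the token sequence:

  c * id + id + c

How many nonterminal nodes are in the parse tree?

[e [e [e [e [t [f [p [q c]]]]] * [t [f [p [q id]]]]] + [t [f [p [q id]]]]] + [t [f [p [q c]]]]]

20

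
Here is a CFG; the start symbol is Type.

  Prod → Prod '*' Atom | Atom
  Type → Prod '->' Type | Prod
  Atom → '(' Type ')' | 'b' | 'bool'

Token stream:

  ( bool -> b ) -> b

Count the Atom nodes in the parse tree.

4

[Type [Prod [Atom ( [Type [Prod [Atom bool]] -> [Type [Prod [Atom b]]]] )]] -> [Type [Prod [Atom b]]]]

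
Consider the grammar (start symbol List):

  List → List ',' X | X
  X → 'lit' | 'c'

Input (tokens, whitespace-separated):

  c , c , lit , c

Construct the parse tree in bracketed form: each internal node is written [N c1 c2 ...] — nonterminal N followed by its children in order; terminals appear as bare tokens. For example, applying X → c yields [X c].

List
List , X
List , X , X
List , X , X , X
X , X , X , X
c , X , X , X
c , c , X , X
c , c , lit , X
c , c , lit , c

[List [List [List [List [X c]] , [X c]] , [X lit]] , [X c]]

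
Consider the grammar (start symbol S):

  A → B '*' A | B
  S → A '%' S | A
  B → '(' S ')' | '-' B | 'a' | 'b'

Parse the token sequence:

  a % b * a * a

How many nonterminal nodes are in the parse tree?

[S [A [B a]] % [S [A [B b] * [A [B a] * [A [B a]]]]]]

10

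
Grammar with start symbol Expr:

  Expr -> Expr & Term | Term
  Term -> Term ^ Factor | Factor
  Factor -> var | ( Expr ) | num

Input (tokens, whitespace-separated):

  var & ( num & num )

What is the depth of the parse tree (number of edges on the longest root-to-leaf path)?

[Expr [Expr [Term [Factor var]]] & [Term [Factor ( [Expr [Expr [Term [Factor num]]] & [Term [Factor num]]] )]]]

7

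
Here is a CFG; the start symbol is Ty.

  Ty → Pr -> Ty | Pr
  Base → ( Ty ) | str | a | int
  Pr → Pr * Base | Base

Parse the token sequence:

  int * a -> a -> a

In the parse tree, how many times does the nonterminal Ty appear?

3

[Ty [Pr [Pr [Base int]] * [Base a]] -> [Ty [Pr [Base a]] -> [Ty [Pr [Base a]]]]]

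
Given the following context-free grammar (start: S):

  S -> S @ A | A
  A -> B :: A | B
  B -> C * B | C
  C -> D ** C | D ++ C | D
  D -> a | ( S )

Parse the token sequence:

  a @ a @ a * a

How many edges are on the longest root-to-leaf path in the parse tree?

[S [S [S [A [B [C [D a]]]]] @ [A [B [C [D a]]]]] @ [A [B [C [D a]] * [B [C [D a]]]]]]

7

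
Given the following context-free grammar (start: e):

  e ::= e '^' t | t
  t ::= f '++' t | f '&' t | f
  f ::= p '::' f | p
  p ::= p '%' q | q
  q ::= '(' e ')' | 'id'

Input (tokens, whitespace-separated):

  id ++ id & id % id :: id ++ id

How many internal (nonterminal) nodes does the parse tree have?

[e [t [f [p [q id]]] ++ [t [f [p [q id]]] & [t [f [p [p [q id]] % [q id]] :: [f [p [q id]]]] ++ [t [f [p [q id]]]]]]]]

22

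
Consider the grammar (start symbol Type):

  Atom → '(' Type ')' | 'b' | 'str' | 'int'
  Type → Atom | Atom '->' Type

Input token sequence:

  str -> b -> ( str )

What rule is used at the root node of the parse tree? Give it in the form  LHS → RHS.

Type → Atom '->' Type

[Type [Atom str] -> [Type [Atom b] -> [Type [Atom ( [Type [Atom str]] )]]]]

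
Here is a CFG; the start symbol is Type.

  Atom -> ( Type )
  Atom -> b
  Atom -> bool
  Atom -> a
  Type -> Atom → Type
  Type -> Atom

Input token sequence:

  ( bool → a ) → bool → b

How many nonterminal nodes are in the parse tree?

10

[Type [Atom ( [Type [Atom bool] → [Type [Atom a]]] )] → [Type [Atom bool] → [Type [Atom b]]]]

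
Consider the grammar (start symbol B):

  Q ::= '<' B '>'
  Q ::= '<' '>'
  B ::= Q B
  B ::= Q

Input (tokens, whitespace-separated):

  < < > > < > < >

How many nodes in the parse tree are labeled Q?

4

[B [Q < [B [Q < >]] >] [B [Q < >] [B [Q < >]]]]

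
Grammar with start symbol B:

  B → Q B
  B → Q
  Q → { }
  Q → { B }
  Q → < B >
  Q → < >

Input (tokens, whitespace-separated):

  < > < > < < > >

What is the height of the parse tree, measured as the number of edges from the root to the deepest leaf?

[B [Q < >] [B [Q < >] [B [Q < [B [Q < >]] >]]]]

6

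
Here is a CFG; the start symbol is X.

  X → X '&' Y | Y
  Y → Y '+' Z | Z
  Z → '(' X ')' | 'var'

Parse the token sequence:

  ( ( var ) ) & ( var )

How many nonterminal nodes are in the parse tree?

15

[X [X [Y [Z ( [X [Y [Z ( [X [Y [Z var]]] )]]] )]]] & [Y [Z ( [X [Y [Z var]]] )]]]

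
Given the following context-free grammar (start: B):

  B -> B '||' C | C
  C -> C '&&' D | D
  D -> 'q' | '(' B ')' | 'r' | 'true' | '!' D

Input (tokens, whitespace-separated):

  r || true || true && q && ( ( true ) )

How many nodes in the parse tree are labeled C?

7

[B [B [B [C [D r]]] || [C [D true]]] || [C [C [C [D true]] && [D q]] && [D ( [B [C [D ( [B [C [D true]]] )]]] )]]]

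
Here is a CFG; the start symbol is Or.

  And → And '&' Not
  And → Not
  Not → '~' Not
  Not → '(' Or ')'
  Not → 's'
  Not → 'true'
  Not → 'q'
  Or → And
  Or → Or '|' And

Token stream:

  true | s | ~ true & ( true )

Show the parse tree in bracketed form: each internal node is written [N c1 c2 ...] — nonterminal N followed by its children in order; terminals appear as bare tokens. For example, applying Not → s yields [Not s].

Or
Or | And
Or | And | And
And | And | And
Not | And | And
true | And | And
true | Not | And
true | s | And
true | s | And & Not
true | s | Not & Not
true | s | ~ Not & Not
true | s | ~ true & Not
true | s | ~ true & ( Or )
true | s | ~ true & ( And )
true | s | ~ true & ( Not )
true | s | ~ true & ( true )

[Or [Or [Or [And [Not true]]] | [And [Not s]]] | [And [And [Not ~ [Not true]]] & [Not ( [Or [And [Not true]]] )]]]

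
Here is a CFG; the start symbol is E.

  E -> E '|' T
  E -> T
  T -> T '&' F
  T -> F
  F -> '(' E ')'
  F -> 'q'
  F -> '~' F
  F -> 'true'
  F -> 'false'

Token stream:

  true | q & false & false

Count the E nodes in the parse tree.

2

[E [E [T [F true]]] | [T [T [T [F q]] & [F false]] & [F false]]]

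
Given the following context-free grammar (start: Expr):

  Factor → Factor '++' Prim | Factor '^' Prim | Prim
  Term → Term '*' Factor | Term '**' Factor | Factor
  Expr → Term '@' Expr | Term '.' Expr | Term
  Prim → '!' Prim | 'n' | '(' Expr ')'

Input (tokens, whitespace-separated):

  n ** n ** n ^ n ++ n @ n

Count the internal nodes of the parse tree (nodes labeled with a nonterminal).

18

[Expr [Term [Term [Term [Factor [Prim n]]] ** [Factor [Prim n]]] ** [Factor [Factor [Factor [Prim n]] ^ [Prim n]] ++ [Prim n]]] @ [Expr [Term [Factor [Prim n]]]]]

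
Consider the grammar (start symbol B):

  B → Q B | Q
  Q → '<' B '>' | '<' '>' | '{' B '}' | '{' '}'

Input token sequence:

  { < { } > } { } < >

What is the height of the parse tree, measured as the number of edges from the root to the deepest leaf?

6

[B [Q { [B [Q < [B [Q { }]] >]] }] [B [Q { }] [B [Q < >]]]]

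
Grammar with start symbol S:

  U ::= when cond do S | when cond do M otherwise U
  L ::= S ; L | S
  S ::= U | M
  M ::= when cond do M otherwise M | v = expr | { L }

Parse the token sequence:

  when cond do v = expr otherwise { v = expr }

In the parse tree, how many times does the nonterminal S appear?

2

[S [M when cond do [M v = expr] otherwise [M { [L [S [M v = expr]]] }]]]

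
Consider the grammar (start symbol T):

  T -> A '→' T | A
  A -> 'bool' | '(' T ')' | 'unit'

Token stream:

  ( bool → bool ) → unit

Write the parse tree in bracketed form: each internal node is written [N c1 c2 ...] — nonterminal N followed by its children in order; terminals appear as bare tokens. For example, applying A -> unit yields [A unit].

T
A → T
( T ) → T
( A → T ) → T
( bool → T ) → T
( bool → A ) → T
( bool → bool ) → T
( bool → bool ) → A
( bool → bool ) → unit

[T [A ( [T [A bool] → [T [A bool]]] )] → [T [A unit]]]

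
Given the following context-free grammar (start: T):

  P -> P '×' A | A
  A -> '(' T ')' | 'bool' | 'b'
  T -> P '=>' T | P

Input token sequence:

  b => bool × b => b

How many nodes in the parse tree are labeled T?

[T [P [A b]] => [T [P [P [A bool]] × [A b]] => [T [P [A b]]]]]

3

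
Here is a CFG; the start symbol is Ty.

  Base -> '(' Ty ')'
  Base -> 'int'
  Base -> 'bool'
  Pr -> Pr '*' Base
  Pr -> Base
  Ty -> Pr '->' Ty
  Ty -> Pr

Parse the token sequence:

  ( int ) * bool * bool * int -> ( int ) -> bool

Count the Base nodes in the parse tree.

[Ty [Pr [Pr [Pr [Pr [Base ( [Ty [Pr [Base int]]] )]] * [Base bool]] * [Base bool]] * [Base int]] -> [Ty [Pr [Base ( [Ty [Pr [Base int]]] )]] -> [Ty [Pr [Base bool]]]]]

8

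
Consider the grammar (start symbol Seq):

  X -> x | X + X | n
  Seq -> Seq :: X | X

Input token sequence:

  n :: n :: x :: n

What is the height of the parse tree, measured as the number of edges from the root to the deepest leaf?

[Seq [Seq [Seq [Seq [X n]] :: [X n]] :: [X x]] :: [X n]]

5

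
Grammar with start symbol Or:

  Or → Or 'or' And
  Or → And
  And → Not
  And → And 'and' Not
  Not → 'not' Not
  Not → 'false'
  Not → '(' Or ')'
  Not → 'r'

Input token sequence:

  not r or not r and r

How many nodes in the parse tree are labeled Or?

2

[Or [Or [And [Not not [Not r]]]] or [And [And [Not not [Not r]]] and [Not r]]]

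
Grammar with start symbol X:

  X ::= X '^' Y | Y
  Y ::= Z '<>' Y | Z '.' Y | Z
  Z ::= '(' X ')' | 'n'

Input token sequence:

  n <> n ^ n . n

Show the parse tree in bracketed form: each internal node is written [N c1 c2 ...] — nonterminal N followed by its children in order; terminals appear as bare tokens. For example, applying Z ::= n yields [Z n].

[X [X [Y [Z n] <> [Y [Z n]]]] ^ [Y [Z n] . [Y [Z n]]]]

X
X ^ Y
Y ^ Y
Z <> Y ^ Y
n <> Y ^ Y
n <> Z ^ Y
n <> n ^ Y
n <> n ^ Z . Y
n <> n ^ n . Y
n <> n ^ n . Z
n <> n ^ n . n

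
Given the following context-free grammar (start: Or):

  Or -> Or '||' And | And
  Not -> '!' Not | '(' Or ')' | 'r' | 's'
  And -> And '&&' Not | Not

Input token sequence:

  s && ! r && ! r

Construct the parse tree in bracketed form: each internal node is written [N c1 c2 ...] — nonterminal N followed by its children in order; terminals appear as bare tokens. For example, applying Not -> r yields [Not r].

[Or [And [And [And [Not s]] && [Not ! [Not r]]] && [Not ! [Not r]]]]

Or
And
And && Not
And && Not && Not
Not && Not && Not
s && Not && Not
s && ! Not && Not
s && ! r && Not
s && ! r && ! Not
s && ! r && ! r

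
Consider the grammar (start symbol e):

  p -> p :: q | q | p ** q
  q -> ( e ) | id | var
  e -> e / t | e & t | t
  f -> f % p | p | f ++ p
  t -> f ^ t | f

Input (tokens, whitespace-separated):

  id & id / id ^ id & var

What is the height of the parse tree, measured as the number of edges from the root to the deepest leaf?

[e [e [e [e [t [f [p [q id]]]]] & [t [f [p [q id]]]]] / [t [f [p [q id]]] ^ [t [f [p [q id]]]]]] & [t [f [p [q var]]]]]

8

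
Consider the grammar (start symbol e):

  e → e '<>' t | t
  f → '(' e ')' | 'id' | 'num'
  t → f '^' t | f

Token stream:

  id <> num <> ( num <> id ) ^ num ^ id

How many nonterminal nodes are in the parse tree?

[e [e [e [t [f id]]] <> [t [f num]]] <> [t [f ( [e [e [t [f num]]] <> [t [f id]]] )] ^ [t [f num] ^ [t [f id]]]]]

19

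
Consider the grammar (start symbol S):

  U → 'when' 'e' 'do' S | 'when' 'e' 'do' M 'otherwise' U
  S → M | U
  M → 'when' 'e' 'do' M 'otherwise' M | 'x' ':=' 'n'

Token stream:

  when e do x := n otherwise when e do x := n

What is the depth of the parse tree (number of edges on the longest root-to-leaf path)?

[S [U when e do [M x := n] otherwise [U when e do [S [M x := n]]]]]

5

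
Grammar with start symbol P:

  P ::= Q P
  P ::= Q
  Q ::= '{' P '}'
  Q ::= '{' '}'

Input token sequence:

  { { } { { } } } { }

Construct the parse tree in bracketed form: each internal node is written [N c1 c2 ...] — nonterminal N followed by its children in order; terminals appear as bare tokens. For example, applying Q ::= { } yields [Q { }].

P
Q P
{ P } P
{ Q P } P
{ { } P } P
{ { } Q } P
{ { } { P } } P
{ { } { Q } } P
{ { } { { } } } P
{ { } { { } } } Q
{ { } { { } } } { }

[P [Q { [P [Q { }] [P [Q { [P [Q { }]] }]]] }] [P [Q { }]]]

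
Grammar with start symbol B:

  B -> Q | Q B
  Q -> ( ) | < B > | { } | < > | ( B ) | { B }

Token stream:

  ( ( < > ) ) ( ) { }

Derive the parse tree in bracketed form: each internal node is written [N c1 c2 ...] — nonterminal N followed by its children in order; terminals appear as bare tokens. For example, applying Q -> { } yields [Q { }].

[B [Q ( [B [Q ( [B [Q < >]] )]] )] [B [Q ( )] [B [Q { }]]]]

B
Q B
( B ) B
( Q ) B
( ( B ) ) B
( ( Q ) ) B
( ( < > ) ) B
( ( < > ) ) Q B
( ( < > ) ) ( ) B
( ( < > ) ) ( ) Q
( ( < > ) ) ( ) { }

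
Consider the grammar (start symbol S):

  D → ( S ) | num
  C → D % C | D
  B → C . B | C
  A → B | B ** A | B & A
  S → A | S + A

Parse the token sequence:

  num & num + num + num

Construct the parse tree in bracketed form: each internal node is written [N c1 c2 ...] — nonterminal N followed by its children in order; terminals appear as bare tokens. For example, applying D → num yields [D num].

[S [S [S [A [B [C [D num]]] & [A [B [C [D num]]]]]] + [A [B [C [D num]]]]] + [A [B [C [D num]]]]]

S
S + A
S + A + A
A + A + A
B & A + A + A
C & A + A + A
D & A + A + A
num & A + A + A
num & B + A + A
num & C + A + A
num & D + A + A
num & num + A + A
num & num + B + A
num & num + C + A
num & num + D + A
num & num + num + A
num & num + num + B
num & num + num + C
num & num + num + D
num & num + num + num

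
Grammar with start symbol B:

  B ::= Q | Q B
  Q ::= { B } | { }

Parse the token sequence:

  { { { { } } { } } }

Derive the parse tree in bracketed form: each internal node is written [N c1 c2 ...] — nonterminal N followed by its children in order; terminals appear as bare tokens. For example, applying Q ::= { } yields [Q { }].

[B [Q { [B [Q { [B [Q { [B [Q { }]] }] [B [Q { }]]] }]] }]]

B
Q
{ B }
{ Q }
{ { B } }
{ { Q B } }
{ { { B } B } }
{ { { Q } B } }
{ { { { } } B } }
{ { { { } } Q } }
{ { { { } } { } } }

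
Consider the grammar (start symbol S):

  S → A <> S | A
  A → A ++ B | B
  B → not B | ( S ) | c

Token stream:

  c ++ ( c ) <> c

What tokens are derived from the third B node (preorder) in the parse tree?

[S [A [A [B c]] ++ [B ( [S [A [B c]]] )]] <> [S [A [B c]]]]

c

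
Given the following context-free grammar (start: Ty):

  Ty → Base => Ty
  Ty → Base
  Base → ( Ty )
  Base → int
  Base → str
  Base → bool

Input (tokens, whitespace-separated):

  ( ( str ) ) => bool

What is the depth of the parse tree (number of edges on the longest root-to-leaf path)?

6

[Ty [Base ( [Ty [Base ( [Ty [Base str]] )]] )] => [Ty [Base bool]]]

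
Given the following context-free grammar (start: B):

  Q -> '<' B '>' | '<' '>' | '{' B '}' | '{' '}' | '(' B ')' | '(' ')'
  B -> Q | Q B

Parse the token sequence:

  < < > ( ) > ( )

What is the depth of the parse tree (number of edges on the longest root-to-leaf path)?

[B [Q < [B [Q < >] [B [Q ( )]]] >] [B [Q ( )]]]

5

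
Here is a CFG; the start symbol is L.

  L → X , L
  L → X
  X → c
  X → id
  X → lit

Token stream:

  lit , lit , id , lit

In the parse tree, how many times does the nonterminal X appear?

4

[L [X lit] , [L [X lit] , [L [X id] , [L [X lit]]]]]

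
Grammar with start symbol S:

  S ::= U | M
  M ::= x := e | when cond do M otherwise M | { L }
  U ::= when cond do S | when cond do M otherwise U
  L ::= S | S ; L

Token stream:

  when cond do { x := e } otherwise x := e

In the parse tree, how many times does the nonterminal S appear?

2

[S [M when cond do [M { [L [S [M x := e]]] }] otherwise [M x := e]]]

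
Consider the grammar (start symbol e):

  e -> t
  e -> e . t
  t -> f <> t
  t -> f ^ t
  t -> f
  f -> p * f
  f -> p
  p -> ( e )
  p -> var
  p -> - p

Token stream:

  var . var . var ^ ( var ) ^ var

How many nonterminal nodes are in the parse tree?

[e [e [e [t [f [p var]]]] . [t [f [p var]]]] . [t [f [p var]] ^ [t [f [p ( [e [t [f [p var]]]] )]] ^ [t [f [p var]]]]]]

22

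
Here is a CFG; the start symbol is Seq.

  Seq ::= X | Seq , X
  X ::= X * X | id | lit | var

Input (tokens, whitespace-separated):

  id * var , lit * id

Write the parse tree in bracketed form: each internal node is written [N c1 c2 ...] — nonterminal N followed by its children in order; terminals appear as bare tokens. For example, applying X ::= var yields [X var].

Seq
Seq , X
X , X
X * X , X
id * X , X
id * var , X
id * var , X * X
id * var , lit * X
id * var , lit * id

[Seq [Seq [X [X id] * [X var]]] , [X [X lit] * [X id]]]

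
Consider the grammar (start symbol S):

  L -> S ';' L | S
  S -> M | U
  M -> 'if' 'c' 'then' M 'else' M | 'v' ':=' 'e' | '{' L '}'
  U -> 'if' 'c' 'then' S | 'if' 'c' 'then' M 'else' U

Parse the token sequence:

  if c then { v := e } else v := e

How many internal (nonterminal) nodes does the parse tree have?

7

[S [M if c then [M { [L [S [M v := e]]] }] else [M v := e]]]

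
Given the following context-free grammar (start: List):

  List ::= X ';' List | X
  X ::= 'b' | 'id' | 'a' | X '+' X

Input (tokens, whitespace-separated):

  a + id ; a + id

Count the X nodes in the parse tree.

[List [X [X a] + [X id]] ; [List [X [X a] + [X id]]]]

6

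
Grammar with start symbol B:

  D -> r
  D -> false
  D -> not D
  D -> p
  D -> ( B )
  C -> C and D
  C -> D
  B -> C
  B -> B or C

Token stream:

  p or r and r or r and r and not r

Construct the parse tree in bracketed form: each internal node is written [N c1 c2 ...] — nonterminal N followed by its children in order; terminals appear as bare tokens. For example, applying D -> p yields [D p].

B
B or C
B or C or C
C or C or C
D or C or C
p or C or C
p or C and D or C
p or D and D or C
p or r and D or C
p or r and r or C
p or r and r or C and D
p or r and r or C and D and D
p or r and r or D and D and D
p or r and r or r and D and D
p or r and r or r and r and D
p or r and r or r and r and not D
p or r and r or r and r and not r

[B [B [B [C [D p]]] or [C [C [D r]] and [D r]]] or [C [C [C [D r]] and [D r]] and [D not [D r]]]]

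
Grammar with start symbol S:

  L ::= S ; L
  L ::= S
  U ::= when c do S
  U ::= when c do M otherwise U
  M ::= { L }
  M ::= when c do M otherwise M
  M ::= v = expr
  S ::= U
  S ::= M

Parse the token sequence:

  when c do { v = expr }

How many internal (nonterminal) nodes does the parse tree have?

[S [U when c do [S [M { [L [S [M v = expr]]] }]]]]

7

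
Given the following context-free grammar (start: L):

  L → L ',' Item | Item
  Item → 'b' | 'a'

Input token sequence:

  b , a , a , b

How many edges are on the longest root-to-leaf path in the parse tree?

5

[L [L [L [L [Item b]] , [Item a]] , [Item a]] , [Item b]]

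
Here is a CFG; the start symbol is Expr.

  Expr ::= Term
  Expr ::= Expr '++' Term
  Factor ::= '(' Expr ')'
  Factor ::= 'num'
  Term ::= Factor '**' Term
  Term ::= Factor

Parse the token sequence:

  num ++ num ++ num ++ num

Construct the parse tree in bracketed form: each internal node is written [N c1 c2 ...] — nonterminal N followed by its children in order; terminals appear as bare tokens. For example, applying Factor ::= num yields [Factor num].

[Expr [Expr [Expr [Expr [Term [Factor num]]] ++ [Term [Factor num]]] ++ [Term [Factor num]]] ++ [Term [Factor num]]]

Expr
Expr ++ Term
Expr ++ Term ++ Term
Expr ++ Term ++ Term ++ Term
Term ++ Term ++ Term ++ Term
Factor ++ Term ++ Term ++ Term
num ++ Term ++ Term ++ Term
num ++ Factor ++ Term ++ Term
num ++ num ++ Term ++ Term
num ++ num ++ Factor ++ Term
num ++ num ++ num ++ Term
num ++ num ++ num ++ Factor
num ++ num ++ num ++ num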